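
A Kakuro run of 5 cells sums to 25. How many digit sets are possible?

5 distinct digits from 1–9 sum between 15 and 35.

12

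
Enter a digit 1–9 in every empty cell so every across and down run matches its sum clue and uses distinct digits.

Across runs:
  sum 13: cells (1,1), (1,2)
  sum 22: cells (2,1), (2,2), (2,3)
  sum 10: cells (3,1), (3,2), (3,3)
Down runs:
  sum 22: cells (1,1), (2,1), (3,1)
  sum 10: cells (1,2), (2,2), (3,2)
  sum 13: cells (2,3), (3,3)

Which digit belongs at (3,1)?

5

Nothing is forced directly, so branch on (2,2), whose candidates are 5 or 6 or 7. If (2,2) = 6: then (1,2) would have to be in {4,5,6,7,8,9} for the 13 across but in {1,3} for the 10 down — contradiction. If (2,2) = 7: then (1,2) would have to be in {4,5,6,7,8,9} for the 13 across but in {1,2} for the 10 down — contradiction. So (2,2) = 5.
Given what's placed, (1,2) must be 4 to fit the 13 across and 10 down.
(3,2) = 10 − 9 = 1 completes the 10 down.
(1,1) = 13 − 4 = 9 completes the 13 across.
(2,1) = 8: the only remaining digit allowed by both the 22 across and the 22 down.
(2,3) = 22 − 13 = 9 completes the 22 across.
(3,1) = 22 − 17 = 5 completes the 22 down.
(3,3) = 10 − 6 = 4 completes the 10 across.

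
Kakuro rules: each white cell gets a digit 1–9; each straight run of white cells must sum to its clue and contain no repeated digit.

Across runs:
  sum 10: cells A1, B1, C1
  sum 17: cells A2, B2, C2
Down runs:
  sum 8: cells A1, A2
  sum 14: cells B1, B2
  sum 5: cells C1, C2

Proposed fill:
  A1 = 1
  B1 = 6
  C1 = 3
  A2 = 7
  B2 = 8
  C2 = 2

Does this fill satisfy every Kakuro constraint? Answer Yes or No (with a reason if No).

Across: 1+6+3=10; 7+8+2=17. Down: 1+7=8; 6+8=14; 3+2=5. No digit repeats within any run.

Yes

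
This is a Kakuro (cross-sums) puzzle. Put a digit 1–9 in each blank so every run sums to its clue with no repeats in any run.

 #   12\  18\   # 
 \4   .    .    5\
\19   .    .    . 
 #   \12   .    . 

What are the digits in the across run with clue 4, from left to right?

4 in 2 cells must be {1,3}.
The 4 across and the 12 down share only 3, so R1C1 = 3.
R1C2 = 4 − 3 = 1 completes the 4 across.
R2C1 = 12 − 3 = 9 completes the 12 down.
R2C2 = 8: the only remaining digit allowed by both the 19 across and the 18 down.
R2C3 = 19 − 17 = 2 completes the 19 across.
R3C2 = 18 − 9 = 9 completes the 18 down.
R3C3 = 12 − 9 = 3 completes the 12 across.

3 1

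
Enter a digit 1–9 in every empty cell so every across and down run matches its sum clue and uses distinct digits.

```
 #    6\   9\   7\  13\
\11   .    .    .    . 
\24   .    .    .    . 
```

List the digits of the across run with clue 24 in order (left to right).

11 in 4 cells must be {1,2,3,5}.
Only 5 fits R1C4 under both its across sum 11 and down sum 13.
R2C4 = 13 − 5 = 8 completes the 13 down.
Nothing is forced directly, so branch on R1C2, whose candidates are 1 or 2 or 3. If R1C2 = 1: that forces R1C1 = 2, R1C3 = 3, R2C1 = 4, after which R2C2 would have to be in {3,5,7,9} for the 24 across but in {8} for the 9 down — contradiction. If R1C2 = 3: that forces R2C2 = 6, R2C1 = 1, after which R2C3 would have to be in {9} for the 24 across but in {1,2,3,4,5,6} for the 7 down — contradiction. So R1C2 = 2.
R1C1 = 1: the only remaining digit allowed by both the 11 across and the 6 down.
R1C3 = 11 − 8 = 3 completes the 11 across.
R2C1 = 6 − 1 = 5 completes the 6 down.
R2C2 = 9 − 2 = 7 completes the 9 down.
R2C3 = 24 − 20 = 4 completes the 24 across.

5 7 4 8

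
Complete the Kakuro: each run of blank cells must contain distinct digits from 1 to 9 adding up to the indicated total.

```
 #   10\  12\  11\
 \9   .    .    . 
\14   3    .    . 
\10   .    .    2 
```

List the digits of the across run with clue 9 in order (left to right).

2 4 3

Nothing is forced directly, so branch on R3C1, whose candidates are 1 or 5. If R3C1 = 1: that forces R1C1 = 6, R1C3 = 1, after which R2C3 would have to be in {2,4,5,6,7,9} for the 14 across but in {8} for the 11 down — contradiction. So R3C1 = 5.
R1C1 = 10 − 8 = 2 completes the 10 down.
R3C2 = 10 − 7 = 3 completes the 10 across.
No cell is forced outright now. R1C2 can only be 1 or 4 (the digits allowed by both its 9 across and its 12 down). If R1C2 = 1: that forces R1C3 = 6, after which R2C2 would have to be in {2,4,5,6,7,9} for the 14 across but in {8} for the 12 down — contradiction. So R1C2 = 4.
R1C3 = 9 − 6 = 3 completes the 9 across.
R2C2 = 12 − 7 = 5 completes the 12 down.
R2C3 = 14 − 8 = 6 completes the 14 across.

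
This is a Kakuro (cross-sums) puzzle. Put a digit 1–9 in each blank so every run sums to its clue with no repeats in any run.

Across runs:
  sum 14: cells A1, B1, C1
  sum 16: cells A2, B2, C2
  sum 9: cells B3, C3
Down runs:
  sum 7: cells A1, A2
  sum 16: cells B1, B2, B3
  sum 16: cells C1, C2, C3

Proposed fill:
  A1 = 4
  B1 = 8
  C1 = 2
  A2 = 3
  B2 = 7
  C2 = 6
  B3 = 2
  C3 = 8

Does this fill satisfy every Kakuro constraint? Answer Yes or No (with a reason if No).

No — the down run B1–B3 sums to 17, not 16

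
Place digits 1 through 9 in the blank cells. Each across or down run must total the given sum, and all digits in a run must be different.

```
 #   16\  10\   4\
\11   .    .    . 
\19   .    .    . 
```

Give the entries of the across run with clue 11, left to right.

16 in 2 cells must be {7,9}; 4 in 2 cells must be {1,3}.
The 11 across and the 16 down share only 7, so R1C1 = 7.
R2C1 = 16 − 7 = 9 completes the 16 down.
Given what's placed, R2C3 must be 3 to fit the 19 across and 4 down.
R1C3 = 4 − 3 = 1 completes the 4 down.
R2C2 = 19 − 12 = 7 completes the 19 across.
R1C2 = 11 − 8 = 3 completes the 11 across.

7, 3, 1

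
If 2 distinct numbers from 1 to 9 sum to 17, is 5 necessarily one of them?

No

The only way to make 17 from 2 distinct digits is {8,9}, which does not contain 5.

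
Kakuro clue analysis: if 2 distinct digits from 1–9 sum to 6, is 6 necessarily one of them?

Counterexample: {1,5} sums to 6 without using 6.

No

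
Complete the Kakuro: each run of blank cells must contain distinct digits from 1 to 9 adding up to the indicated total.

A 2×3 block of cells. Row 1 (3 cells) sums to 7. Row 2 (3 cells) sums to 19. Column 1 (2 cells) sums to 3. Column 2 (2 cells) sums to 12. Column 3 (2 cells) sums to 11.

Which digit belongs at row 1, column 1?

7 in 3 cells must be {1,2,4}; 3 in 2 cells must be {1,2}.
The 7 across and the 12 down share only 4, so (1,2) = 4.
Given what's placed, (1,3) must be 2 to fit the 7 across and 11 down.
(2,1) = 2: only digit in both the 19-across and 3-down candidate sets.
(2,2) = 12 − 4 = 8 completes the 12 down.
(2,3) = 19 − 10 = 9 completes the 19 across.
(1,1) = 7 − 6 = 1 completes the 7 across.

1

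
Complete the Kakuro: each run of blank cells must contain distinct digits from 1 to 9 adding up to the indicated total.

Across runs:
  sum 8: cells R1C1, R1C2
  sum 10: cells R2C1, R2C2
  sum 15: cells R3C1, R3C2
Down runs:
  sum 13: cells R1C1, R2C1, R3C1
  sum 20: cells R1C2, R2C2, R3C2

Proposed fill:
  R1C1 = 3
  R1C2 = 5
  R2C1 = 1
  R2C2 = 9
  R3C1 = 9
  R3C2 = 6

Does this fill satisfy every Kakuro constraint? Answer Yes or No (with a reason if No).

Across: 3+5=8; 1+9=10; 9+6=15. Down: 3+1+9=13; 5+9+6=20. No digit repeats within any run.

Yes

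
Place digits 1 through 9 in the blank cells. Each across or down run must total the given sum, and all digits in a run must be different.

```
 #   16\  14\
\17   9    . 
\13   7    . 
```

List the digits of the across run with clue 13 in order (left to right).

17 in 2 cells must be {8,9}; 16 in 2 cells must be {7,9}.
R1C2 = 17 − 9 = 8 completes the 17 across.
R2C2 = 13 − 7 = 6 completes the 13 across.

7 6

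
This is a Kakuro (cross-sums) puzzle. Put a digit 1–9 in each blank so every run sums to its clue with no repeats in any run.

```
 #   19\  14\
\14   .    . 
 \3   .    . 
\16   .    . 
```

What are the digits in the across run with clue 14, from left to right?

8 6

3 in 2 cells must be {1,2}; 16 in 2 cells must be {7,9}.
The 3 across and the 19 down share only 2, so R2C1 = 2.
R2C2 = 3 − 2 = 1 completes the 3 across.
Given what's placed, R3C1 must be 9 to fit the 16 across and 19 down.
R3C2 = 16 − 9 = 7 completes the 16 across.
R1C1 = 19 − 11 = 8 completes the 19 down.
R1C2 = 14 − 8 = 6 completes the 14 across.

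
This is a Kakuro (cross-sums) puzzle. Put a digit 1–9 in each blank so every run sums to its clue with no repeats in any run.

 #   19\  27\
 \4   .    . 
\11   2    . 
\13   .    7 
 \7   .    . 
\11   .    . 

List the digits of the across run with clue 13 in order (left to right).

4 in 2 cells must be {1,3}.
R2C2 = 11 − 2 = 9 completes the 11 across.
R3C1 = 13 − 7 = 6 completes the 13 across.

6 7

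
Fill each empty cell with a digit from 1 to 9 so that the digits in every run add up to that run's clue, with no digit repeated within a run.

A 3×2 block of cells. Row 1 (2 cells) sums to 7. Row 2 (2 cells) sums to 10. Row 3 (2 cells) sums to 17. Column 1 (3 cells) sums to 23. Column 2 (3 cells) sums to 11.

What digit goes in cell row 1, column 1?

17 in 2 cells must be {8,9}; 23 in 3 cells must be {6,8,9}.
The 7 across and the 23 down share only 6, so (1,1) = 6.
(1,2) = 7 − 6 = 1 completes the 7 across.
Given what's placed, (3,2) must be 8 to fit the 17 across and 11 down.
(2,2) = 11 − 9 = 2 completes the 11 down.
(3,1) = 17 − 8 = 9 completes the 17 across.
(2,1) = 10 − 2 = 8 completes the 10 across.

6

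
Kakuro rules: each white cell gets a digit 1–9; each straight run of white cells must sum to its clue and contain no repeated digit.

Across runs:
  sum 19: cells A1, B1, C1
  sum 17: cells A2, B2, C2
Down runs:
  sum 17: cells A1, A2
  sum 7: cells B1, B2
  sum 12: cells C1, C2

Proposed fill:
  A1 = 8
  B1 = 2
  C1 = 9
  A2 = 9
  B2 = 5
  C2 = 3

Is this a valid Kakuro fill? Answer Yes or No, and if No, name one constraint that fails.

Yes

Across: 8+2+9=19; 9+5+3=17. Down: 8+9=17; 2+5=7; 9+3=12. No digit repeats within any run.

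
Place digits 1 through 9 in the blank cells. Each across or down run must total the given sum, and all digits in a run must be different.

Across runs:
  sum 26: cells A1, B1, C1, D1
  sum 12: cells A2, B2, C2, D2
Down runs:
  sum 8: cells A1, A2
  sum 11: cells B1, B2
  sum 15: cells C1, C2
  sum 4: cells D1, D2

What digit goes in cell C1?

9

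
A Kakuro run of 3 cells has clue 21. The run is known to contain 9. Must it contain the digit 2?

No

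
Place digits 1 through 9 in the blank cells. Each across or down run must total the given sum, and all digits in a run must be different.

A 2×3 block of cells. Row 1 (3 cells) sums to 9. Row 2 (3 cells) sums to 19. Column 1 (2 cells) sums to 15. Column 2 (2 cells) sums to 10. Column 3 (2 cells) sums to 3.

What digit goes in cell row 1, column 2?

3 in 2 cells must be {1,2}.
The 9 across and the 15 down share only 6, so (1,1) = 6.
(2,1) = 15 − 6 = 9 completes the 15 down.
Given what's placed, (2,3) must be 2 to fit the 19 across and 3 down.
(1,3) = 3 − 2 = 1 completes the 3 down.
(2,2) = 19 − 11 = 8 completes the 19 across.
(1,2) = 9 − 7 = 2 completes the 9 across.

2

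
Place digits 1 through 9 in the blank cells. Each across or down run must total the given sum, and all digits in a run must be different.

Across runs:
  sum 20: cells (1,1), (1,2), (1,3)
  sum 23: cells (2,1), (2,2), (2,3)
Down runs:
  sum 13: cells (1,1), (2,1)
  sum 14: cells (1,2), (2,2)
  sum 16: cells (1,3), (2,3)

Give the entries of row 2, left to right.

8 6 9

23 in 3 cells must be {6,8,9}; 16 in 2 cells must be {7,9}.
The 23 across and the 16 down share only 9, so (2,3) = 9.
(1,3) = 16 − 9 = 7 completes the 16 down.
Nothing is forced directly, so branch on (2,1), whose candidates are 6 or 8. If (2,1) = 6: then (1,1) would have to be in {4,5,8,9} for the 20 across but in {7} for the 13 down — contradiction. So (2,1) = 8.
(1,1) = 13 − 8 = 5 completes the 13 down.
(1,2) = 20 − 12 = 8 completes the 20 across.
(2,2) = 23 − 17 = 6 completes the 23 across.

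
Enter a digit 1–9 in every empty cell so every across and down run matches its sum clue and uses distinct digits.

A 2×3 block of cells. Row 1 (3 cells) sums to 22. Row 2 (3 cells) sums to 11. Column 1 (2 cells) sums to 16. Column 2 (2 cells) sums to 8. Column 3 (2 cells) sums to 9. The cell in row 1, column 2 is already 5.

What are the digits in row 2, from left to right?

16 in 2 cells must be {7,9}.
Given what's placed, (1,1) must be 9 to fit the 22 across and 16 down.
(1,3) = 22 − 14 = 8 completes the 22 across.
(2,1) = 16 − 9 = 7 completes the 16 down.
(2,2) = 8 − 5 = 3 completes the 8 down.
(2,3) = 11 − 10 = 1 completes the 11 across.

7 3 1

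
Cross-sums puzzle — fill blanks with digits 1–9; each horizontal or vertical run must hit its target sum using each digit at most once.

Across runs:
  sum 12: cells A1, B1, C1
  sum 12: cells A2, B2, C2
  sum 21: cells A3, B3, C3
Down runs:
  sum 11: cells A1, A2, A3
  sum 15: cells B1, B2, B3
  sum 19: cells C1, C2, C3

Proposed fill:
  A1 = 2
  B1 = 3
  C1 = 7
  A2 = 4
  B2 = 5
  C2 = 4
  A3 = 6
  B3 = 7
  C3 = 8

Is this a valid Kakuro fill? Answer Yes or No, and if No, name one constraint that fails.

No — the down run A1–A3 sums to 12, not 11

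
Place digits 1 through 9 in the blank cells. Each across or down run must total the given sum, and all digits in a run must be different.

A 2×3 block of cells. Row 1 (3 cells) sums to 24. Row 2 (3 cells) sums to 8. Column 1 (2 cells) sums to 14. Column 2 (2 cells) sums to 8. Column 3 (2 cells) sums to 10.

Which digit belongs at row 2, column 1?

24 in 3 cells must be {7,8,9}.
The 24 across and the 8 down share only 7, so (1,2) = 7.
The 8 across and the 14 down share only 5, so (2,1) = 5.
(2,2) = 8 − 7 = 1 completes the 8 down.
(2,3) = 8 − 6 = 2 completes the 8 across.
(1,1) = 14 − 5 = 9 completes the 14 down.
(1,3) = 24 − 16 = 8 completes the 24 across.

5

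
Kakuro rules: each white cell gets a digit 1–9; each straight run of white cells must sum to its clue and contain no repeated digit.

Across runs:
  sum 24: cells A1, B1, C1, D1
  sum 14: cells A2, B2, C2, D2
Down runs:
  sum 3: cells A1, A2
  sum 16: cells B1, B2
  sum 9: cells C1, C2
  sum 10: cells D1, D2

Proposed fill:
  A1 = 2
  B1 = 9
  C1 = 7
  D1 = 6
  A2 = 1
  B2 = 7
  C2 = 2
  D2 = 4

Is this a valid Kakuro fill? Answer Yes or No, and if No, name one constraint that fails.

Across: 2+9+7+6=24; 1+7+2+4=14. Down: 2+1=3; 9+7=16; 7+2=9; 6+4=10. No digit repeats within any run.

Yes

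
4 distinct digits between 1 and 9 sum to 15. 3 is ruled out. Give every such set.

4 distinct digits from 1–9 sum between 10 and 30.
Dropping sets that contain 3.

{1,2,4,8}; {1,2,5,7}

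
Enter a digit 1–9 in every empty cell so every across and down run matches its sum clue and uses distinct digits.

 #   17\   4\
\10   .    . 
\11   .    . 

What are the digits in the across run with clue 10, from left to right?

17 in 2 cells must be {8,9}; 4 in 2 cells must be {1,3}.
The 11 across and the 4 down share only 3, so R2C2 = 3.
R1C2 = 4 − 3 = 1 completes the 4 down.
R2C1 = 11 − 3 = 8 completes the 11 across.
R1C1 = 10 − 1 = 9 completes the 10 across.

9, 1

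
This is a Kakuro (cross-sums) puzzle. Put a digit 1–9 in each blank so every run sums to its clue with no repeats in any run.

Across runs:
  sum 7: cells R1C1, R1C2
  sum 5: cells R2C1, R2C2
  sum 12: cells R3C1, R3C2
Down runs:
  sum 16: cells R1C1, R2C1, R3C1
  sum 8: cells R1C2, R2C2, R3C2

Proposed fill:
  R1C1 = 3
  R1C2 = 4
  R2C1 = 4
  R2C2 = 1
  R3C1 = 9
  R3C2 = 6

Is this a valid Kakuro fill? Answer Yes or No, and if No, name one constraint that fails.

No — the down run R1C2–R3C2 sums to 11, not 8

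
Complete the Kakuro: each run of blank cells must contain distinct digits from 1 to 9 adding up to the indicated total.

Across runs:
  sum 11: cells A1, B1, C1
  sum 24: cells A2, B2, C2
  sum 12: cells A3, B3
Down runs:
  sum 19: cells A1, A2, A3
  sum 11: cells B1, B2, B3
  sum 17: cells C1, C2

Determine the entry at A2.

24 in 3 cells must be {7,8,9}; 17 in 2 cells must be {8,9}.
Only 8 fits C1 under both its across sum 11 and down sum 17.
C2 = 17 − 8 = 9 completes the 17 down.
Given what's placed, A1 must be 2 to fit the 11 across and 19 down.
B1 = 11 − 10 = 1 completes the 11 across.
A2 = 8: the only remaining digit allowed by both the 24 across and the 19 down.

8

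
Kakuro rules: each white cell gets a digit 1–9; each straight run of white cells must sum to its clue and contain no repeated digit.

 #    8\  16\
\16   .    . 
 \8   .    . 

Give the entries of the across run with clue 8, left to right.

16 in 2 cells must be {7,9}.
The 16 across and the 8 down share only 7, so R1C1 = 7.
R1C2 = 16 − 7 = 9 completes the 16 across.
R2C1 = 8 − 7 = 1 completes the 8 down.
R2C2 = 8 − 1 = 7 completes the 8 across.

1 7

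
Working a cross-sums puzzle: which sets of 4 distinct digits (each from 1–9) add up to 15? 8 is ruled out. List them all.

{1,2,3,9}; {1,2,5,7}; {1,3,4,7}; {1,3,5,6}; {2,3,4,6}

4 distinct digits from 1–9 sum between 10 and 30.
Dropping sets that contain 8.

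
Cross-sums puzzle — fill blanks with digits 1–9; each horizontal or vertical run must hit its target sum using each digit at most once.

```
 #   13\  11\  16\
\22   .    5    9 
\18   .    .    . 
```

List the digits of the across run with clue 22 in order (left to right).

16 in 2 cells must be {7,9}.
R1C1 = 22 − 14 = 8 completes the 22 across.
R2C1 = 13 − 8 = 5 completes the 13 down.
R2C2 = 11 − 5 = 6 completes the 11 down.
R2C3 = 18 − 11 = 7 completes the 18 across.

8 5 9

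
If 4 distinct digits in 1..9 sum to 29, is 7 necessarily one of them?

The only way to make 29 from 4 distinct digits is {5,7,8,9}, which contains 7.

Yes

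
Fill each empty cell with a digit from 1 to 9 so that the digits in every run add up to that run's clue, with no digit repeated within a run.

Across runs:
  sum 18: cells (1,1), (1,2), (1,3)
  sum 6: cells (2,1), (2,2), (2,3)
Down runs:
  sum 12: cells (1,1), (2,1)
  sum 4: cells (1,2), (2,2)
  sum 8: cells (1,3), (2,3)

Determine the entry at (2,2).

1

6 in 3 cells must be {1,2,3}; 4 in 2 cells must be {1,3}.
The 6 across and the 12 down share only 3, so (2,1) = 3.
Given what's placed, (2,2) must be 1 to fit the 6 across and 4 down.
(2,3) = 6 − 4 = 2 completes the 6 across.
(1,1) = 12 − 3 = 9 completes the 12 down.
(1,2) = 4 − 1 = 3 completes the 4 down.
(1,3) = 18 − 12 = 6 completes the 18 across.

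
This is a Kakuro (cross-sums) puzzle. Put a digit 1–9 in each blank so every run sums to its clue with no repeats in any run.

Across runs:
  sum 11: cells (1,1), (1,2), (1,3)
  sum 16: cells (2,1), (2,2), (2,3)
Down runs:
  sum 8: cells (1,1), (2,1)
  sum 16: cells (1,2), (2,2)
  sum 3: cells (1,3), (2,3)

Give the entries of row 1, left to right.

16 in 2 cells must be {7,9}; 3 in 2 cells must be {1,2}.
The 11 across and the 16 down share only 7, so (1,2) = 7.
Given what's placed, (1,3) must be 1 to fit the 11 across and 3 down.
(2,2) = 16 − 7 = 9 completes the 16 down.
(2,3) = 3 − 1 = 2 completes the 3 down.
(1,1) = 11 − 8 = 3 completes the 11 across.
(2,1) = 16 − 11 = 5 completes the 16 across.

3 7 1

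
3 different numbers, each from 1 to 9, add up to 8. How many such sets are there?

2

3 distinct digits from 1–9 sum between 6 and 24.
Enumerating: {1,2,5}, {1,3,4}.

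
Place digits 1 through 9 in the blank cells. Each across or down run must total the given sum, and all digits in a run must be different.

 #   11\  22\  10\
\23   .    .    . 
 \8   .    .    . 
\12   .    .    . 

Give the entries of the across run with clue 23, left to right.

23 in 3 cells must be {6,8,9}.
Only 6 fits R1C3 under both its across sum 23 and down sum 10.
Only 5 fits R2C2 under both its across sum 8 and down sum 22.
R2C3 = 1: the only remaining digit allowed by both the 8 across and the 10 down.
R3C3 = 10 − 7 = 3 completes the 10 down.
Given what's placed, R1C1 must be 8 to fit the 23 across and 11 down.
R1C2 = 23 − 14 = 9 completes the 23 across.

8, 9, 6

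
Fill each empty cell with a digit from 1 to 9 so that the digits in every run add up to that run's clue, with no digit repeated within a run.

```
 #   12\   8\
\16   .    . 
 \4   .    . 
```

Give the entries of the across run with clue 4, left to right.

3, 1

16 in 2 cells must be {7,9}; 4 in 2 cells must be {1,3}.
The 16 across and the 8 down share only 7, so R1C2 = 7.
The 4 across and the 12 down share only 3, so R2C1 = 3.
R2C2 = 4 − 3 = 1 completes the 4 across.
R1C1 = 16 − 7 = 9 completes the 16 across.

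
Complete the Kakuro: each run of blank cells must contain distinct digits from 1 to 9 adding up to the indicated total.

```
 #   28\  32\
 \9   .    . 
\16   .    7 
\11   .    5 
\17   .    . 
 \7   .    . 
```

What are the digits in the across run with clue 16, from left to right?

16 in 2 cells must be {7,9}; 17 in 2 cells must be {8,9}.
R2C1 = 16 − 7 = 9 completes the 16 across.

9 7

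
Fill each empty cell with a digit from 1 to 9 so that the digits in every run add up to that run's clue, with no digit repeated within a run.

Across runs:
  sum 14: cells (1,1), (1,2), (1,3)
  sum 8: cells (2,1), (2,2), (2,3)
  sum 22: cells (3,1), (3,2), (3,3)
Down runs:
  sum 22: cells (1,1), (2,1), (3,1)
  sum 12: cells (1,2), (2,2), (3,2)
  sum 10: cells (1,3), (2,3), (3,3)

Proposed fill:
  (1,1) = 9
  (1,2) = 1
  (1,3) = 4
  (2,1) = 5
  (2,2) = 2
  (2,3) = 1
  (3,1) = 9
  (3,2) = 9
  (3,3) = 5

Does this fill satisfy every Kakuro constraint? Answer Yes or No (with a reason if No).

No — the down run (1,1)–(3,1) sums to 23, not 22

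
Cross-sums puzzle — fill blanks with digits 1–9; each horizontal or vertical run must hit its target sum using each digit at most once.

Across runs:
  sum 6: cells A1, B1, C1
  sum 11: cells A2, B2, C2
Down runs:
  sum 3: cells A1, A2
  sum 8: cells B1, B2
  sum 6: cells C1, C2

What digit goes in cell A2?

2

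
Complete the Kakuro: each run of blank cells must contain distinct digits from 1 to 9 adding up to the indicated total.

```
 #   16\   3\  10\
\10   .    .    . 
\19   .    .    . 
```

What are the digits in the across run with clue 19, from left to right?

16 in 2 cells must be {7,9}; 3 in 2 cells must be {1,2}.
The 10 across and the 16 down share only 7, so R1C1 = 7.
R2C1 = 16 − 7 = 9 completes the 16 down.
Given what's placed, R2C2 must be 2 to fit the 19 across and 3 down.
R2C3 = 19 − 11 = 8 completes the 19 across.
R1C2 = 3 − 2 = 1 completes the 3 down.
R1C3 = 10 − 8 = 2 completes the 10 across.

9 2 8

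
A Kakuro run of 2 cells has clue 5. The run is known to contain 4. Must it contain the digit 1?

The only way to make 5 from 2 distinct digits under that restriction is {1,4}, which contains 1.

Yes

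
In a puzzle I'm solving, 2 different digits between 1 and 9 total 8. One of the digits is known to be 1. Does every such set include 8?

No

The only way to make 8 from 2 distinct digits under that restriction is {1,7}, which does not contain 8.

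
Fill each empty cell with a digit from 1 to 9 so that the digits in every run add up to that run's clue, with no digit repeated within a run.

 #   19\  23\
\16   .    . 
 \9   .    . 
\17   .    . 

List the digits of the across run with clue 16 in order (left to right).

7 9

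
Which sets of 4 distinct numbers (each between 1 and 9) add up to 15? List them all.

{1,2,3,9}; {1,2,4,8}; {1,2,5,7}; {1,3,4,7}; {1,3,5,6}; {2,3,4,6}

4 distinct digits from 1–9 sum between 10 and 30.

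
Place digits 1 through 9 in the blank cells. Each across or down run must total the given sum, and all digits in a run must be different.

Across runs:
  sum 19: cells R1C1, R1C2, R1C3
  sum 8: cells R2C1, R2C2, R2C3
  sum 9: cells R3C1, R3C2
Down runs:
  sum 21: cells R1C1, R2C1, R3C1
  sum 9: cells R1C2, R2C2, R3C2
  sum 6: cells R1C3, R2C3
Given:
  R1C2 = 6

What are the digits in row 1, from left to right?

No cell is forced outright now. R2C1 can only be 4 or 5 (the digits allowed by both its 8 across and its 21 down). If R2C1 = 4: that forces R2C2 = 1, after which R2C3 would have to be in {3} for the 8 across but in {1,2,4,5} for the 6 down — contradiction. So R2C1 = 5.
R1C1 = 9: the only remaining digit allowed by both the 19 across and the 21 down.
R1C3 = 19 − 15 = 4 completes the 19 across.
R2C3 = 6 − 4 = 2 completes the 6 down.
R3C1 = 21 − 14 = 7 completes the 21 down.
R3C2 = 9 − 7 = 2 completes the 9 across.
R2C2 = 8 − 7 = 1 completes the 8 across.

9 6 4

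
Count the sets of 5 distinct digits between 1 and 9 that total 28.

5 distinct digits from 1–9 sum between 15 and 35.

9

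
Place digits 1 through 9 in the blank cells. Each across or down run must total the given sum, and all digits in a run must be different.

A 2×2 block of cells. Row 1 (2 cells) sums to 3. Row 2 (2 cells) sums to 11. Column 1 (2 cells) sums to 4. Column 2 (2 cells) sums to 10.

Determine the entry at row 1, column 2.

2

3 in 2 cells must be {1,2}; 4 in 2 cells must be {1,3}.
The 3 across and the 4 down share only 1, so (1,1) = 1.
(1,2) = 3 − 1 = 2 completes the 3 across.
(2,1) = 4 − 1 = 3 completes the 4 down.
(2,2) = 11 − 3 = 8 completes the 11 across.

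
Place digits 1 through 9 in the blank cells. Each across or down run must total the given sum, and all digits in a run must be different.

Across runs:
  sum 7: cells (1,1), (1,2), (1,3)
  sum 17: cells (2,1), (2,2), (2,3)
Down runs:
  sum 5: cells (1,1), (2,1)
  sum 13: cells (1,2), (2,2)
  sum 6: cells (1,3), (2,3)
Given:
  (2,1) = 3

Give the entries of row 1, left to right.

7 in 3 cells must be {1,2,4}.
(1,1) = 5 − 3 = 2 completes the 5 down.
Given what's placed, (1,2) must be 4 to fit the 7 across and 13 down.
(1,3) = 7 − 6 = 1 completes the 7 across.
(2,2) = 13 − 4 = 9 completes the 13 down.
(2,3) = 17 − 12 = 5 completes the 17 across.

2, 4, 1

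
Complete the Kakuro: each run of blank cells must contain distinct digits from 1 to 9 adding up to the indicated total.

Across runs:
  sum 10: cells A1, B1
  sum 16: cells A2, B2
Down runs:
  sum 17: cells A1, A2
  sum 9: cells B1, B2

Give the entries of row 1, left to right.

16 in 2 cells must be {7,9}; 17 in 2 cells must be {8,9}.
The 16 across and the 17 down share only 9, so A2 = 9.
B2 = 16 − 9 = 7 completes the 16 across.
A1 = 17 − 9 = 8 completes the 17 down.
B1 = 10 − 8 = 2 completes the 10 across.

8 2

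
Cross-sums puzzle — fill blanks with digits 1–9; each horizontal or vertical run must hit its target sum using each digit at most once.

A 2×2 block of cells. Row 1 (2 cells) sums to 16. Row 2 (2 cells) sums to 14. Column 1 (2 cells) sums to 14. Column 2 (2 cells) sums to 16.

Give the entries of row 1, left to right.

16 in 2 cells must be {7,9}.
The 16 across and the 14 down share only 9, so (1,1) = 9.
(1,2) = 16 − 9 = 7 completes the 16 across.
(2,1) = 14 − 9 = 5 completes the 14 down.
(2,2) = 14 − 5 = 9 completes the 14 across.

9 7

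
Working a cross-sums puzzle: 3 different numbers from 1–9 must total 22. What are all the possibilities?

3 distinct digits from 1–9 sum between 6 and 24.

{5,8,9}; {6,7,9}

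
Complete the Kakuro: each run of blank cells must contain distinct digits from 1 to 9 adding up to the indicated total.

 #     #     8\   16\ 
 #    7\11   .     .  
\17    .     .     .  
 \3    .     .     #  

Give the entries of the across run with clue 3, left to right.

3 in 2 cells must be {1,2}; 16 in 2 cells must be {7,9}.
Nothing is forced directly, so branch on R3C2, whose candidates are 1 or 2. If R3C2 = 2: that forces R1C2 = 5, after which R1C3 would have to be in {6} for the 11 across but in {7,9} for the 16 down — contradiction. So R3C2 = 1.
R3C1 = 3 − 1 = 2 completes the 3 across.
R2C1 = 7 − 2 = 5 completes the 7 down.
R2C3 = 9: the only remaining digit allowed by both the 17 across and the 16 down.
R1C3 = 16 − 9 = 7 completes the 16 down.
R2C2 = 17 − 14 = 3 completes the 17 across.
R1C2 = 11 − 7 = 4 completes the 11 across.

2 1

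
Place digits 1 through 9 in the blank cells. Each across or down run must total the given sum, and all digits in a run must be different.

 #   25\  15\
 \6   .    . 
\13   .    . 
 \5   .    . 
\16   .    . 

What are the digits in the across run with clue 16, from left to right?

9, 7

16 in 2 cells must be {7,9}.
Nothing is forced directly, so branch on R4C2, whose candidates are 7 or 9. If R4C2 = 9: then R2C2 would have to be in {4,5,6,7,8,9} for the 13 across but in {1,2,3} for the 15 down — contradiction. So R4C2 = 7.
R4C1 = 16 − 7 = 9 completes the 16 across.
Nothing is forced directly, so branch on R2C2, whose candidates are 4 or 5. If R2C2 = 4: that forces R1C2 = 1, after which R2C1 would have to be in {9} for the 13 across but in {1,2,3,4,5,6,7,8} for the 25 down — contradiction. So R2C2 = 5.
R2C1 = 13 − 5 = 8 completes the 13 across.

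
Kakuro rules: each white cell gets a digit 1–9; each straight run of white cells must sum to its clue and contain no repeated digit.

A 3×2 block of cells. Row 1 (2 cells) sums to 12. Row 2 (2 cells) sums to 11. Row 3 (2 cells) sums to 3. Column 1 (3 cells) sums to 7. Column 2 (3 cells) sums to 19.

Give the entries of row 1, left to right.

3 in 2 cells must be {1,2}; 7 in 3 cells must be {1,2,4}.
The 12 across and the 7 down share only 4, so (1,1) = 4.
(1,2) = 12 − 4 = 8 completes the 12 across.
Given what's placed, (2,1) must be 2 to fit the 11 across and 7 down.
(2,2) = 11 − 2 = 9 completes the 11 across.
(3,1) = 7 − 6 = 1 completes the 7 down.
(3,2) = 3 − 1 = 2 completes the 3 across.

4 8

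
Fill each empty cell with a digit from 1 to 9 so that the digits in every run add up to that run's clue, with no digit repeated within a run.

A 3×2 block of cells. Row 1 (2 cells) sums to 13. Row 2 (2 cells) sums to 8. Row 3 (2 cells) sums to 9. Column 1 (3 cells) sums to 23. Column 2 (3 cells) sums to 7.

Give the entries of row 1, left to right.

9 4

23 in 3 cells must be {6,8,9}; 7 in 3 cells must be {1,2,4}.
The 13 across and the 7 down share only 4, so (1,2) = 4.
The 8 across and the 23 down share only 6, so (2,1) = 6.
(2,2) = 8 − 6 = 2 completes the 8 across.
(3,1) = 8: the only remaining digit allowed by both the 9 across and the 23 down.
(3,2) = 9 − 8 = 1 completes the 9 across.
(1,1) = 13 − 4 = 9 completes the 13 across.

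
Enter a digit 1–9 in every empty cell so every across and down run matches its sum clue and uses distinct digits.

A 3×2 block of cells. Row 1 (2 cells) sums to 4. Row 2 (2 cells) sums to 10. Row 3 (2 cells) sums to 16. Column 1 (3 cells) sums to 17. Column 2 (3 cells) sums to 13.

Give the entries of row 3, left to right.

7 9

4 in 2 cells must be {1,3}; 16 in 2 cells must be {7,9}.
Nothing is forced directly, so branch on (3,2), whose candidates are 7 or 9. If (3,2) = 7: that forces (1,2) = 1, after which (2,2) would have to be in {1,2,3,4,6,7,8,9} for the 10 across but in {5} for the 13 down — contradiction. So (3,2) = 9.
(3,1) = 16 − 9 = 7 completes the 16 across.
Given what's placed, (1,1) must be 1 to fit the 4 across and 17 down.
(1,2) = 4 − 1 = 3 completes the 4 across.
(2,1) = 17 − 8 = 9 completes the 17 down.
(2,2) = 10 − 9 = 1 completes the 10 across.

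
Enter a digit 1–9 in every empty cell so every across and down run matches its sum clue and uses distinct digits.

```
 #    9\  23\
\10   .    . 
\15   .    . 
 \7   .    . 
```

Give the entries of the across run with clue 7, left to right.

23 in 3 cells must be {6,8,9}.
The 15 across and the 9 down share only 6, so R2C1 = 6.
R2C2 = 15 − 6 = 9 completes the 15 across.
Given what's placed, R3C2 must be 6 to fit the 7 across and 23 down.
R1C2 = 23 − 15 = 8 completes the 23 down.
R3C1 = 7 − 6 = 1 completes the 7 across.
R1C1 = 10 − 8 = 2 completes the 10 across.

1 6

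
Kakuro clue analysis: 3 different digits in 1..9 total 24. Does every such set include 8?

Yes

The only way to make 24 from 3 distinct digits is {7,8,9}, which contains 8.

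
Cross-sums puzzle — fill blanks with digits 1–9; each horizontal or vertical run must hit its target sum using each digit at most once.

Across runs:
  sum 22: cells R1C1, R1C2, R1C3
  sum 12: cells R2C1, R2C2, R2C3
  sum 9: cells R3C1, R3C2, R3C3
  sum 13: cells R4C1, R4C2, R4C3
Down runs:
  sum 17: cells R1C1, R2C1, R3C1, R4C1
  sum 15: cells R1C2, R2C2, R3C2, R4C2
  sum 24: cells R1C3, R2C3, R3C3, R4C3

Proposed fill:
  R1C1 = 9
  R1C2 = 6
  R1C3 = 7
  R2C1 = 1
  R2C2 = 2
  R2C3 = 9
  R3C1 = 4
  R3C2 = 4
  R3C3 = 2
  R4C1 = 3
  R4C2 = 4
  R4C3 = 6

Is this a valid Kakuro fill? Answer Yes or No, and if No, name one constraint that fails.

No — the down run R1C2–R4C2 sums to 16, not 15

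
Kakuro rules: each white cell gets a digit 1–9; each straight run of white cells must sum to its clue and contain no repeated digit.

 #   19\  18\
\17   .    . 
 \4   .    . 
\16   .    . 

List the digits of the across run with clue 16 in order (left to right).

7, 9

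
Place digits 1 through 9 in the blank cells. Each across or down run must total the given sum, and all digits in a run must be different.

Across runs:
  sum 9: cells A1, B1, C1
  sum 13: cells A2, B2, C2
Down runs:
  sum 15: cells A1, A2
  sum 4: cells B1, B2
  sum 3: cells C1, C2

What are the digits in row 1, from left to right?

6, 1, 2

4 in 2 cells must be {1,3}; 3 in 2 cells must be {1,2}.
The 9 across and the 15 down share only 6, so A1 = 6.
Given what's placed, B1 must be 1 to fit the 9 across and 4 down.
C1 = 9 − 7 = 2 completes the 9 across.
A2 = 15 − 6 = 9 completes the 15 down.
B2 = 4 − 1 = 3 completes the 4 down.
C2 = 13 − 12 = 1 completes the 13 across.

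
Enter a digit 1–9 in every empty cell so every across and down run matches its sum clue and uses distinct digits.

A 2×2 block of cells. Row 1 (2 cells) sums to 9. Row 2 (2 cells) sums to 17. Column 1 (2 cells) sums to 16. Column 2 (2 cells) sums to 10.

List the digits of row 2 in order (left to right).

9 8

17 in 2 cells must be {8,9}; 16 in 2 cells must be {7,9}.
The 9 across and the 16 down share only 7, so (1,1) = 7.
(1,2) = 9 − 7 = 2 completes the 9 across.
(2,1) = 16 − 7 = 9 completes the 16 down.
(2,2) = 17 − 9 = 8 completes the 17 across.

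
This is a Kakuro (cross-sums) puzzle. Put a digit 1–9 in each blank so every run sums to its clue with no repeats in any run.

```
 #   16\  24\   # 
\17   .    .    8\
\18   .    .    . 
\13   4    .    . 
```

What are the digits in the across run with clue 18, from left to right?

3, 9, 6

17 in 2 cells must be {8,9}; 24 in 3 cells must be {7,8,9}.
Given what's placed, R1C1 must be 9 to fit the 17 across and 16 down.
R1C2 = 17 − 9 = 8 completes the 17 across.
R2C1 = 16 − 13 = 3 completes the 16 down.
R3C2 = 7: the only remaining digit allowed by both the 13 across and the 24 down.
R3C3 = 13 − 11 = 2 completes the 13 across.
R2C2 = 24 − 15 = 9 completes the 24 down.
R2C3 = 18 − 12 = 6 completes the 18 across.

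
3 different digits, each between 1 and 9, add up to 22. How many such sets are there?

2

3 distinct digits from 1–9 sum between 6 and 24.
Enumerating: {5,8,9}, {6,7,9}.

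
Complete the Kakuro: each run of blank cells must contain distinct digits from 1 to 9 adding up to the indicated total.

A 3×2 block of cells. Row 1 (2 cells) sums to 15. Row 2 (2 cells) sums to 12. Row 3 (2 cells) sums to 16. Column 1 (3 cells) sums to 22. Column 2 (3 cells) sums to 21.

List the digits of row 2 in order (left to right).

16 in 2 cells must be {7,9}.
Nothing is forced directly, so branch on (3,1), whose candidates are 7 or 9. If (3,1) = 7: that forces (2,1) = 9, after which (2,2) would have to be in {3} for the 12 across but in {4,5,6,7,8,9} for the 21 down — contradiction. So (3,1) = 9.
(3,2) = 16 − 9 = 7 completes the 16 across.
Nothing is forced directly, so branch on (1,1), whose candidates are 6 or 7 or 8. If (1,1) = 7: that forces (1,2) = 8, after which (2,1) would have to be in {3,4,5,7,8,9} for the 12 across but in {6} for the 22 down — contradiction. If (1,1) = 8: then (1,2) would have to be in {7} for the 15 across but in {5,6,8,9} for the 21 down — contradiction. So (1,1) = 6.
(1,2) = 15 − 6 = 9 completes the 15 across.
(2,1) = 22 − 15 = 7 completes the 22 down.
(2,2) = 12 − 7 = 5 completes the 12 across.

7 5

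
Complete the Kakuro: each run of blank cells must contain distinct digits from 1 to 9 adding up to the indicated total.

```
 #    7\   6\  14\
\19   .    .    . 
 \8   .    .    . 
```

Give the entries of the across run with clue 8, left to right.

The 8 across and the 14 down share only 5, so R2C3 = 5.
R1C3 = 14 − 5 = 9 completes the 14 down.
Nothing is forced directly, so branch on R1C2, whose candidates are 2 or 4. If R1C2 = 2: then R1C1 would have to be in {8} for the 19 across but in {1,2,3,4,5,6} for the 7 down — contradiction. So R1C2 = 4.
R1C1 = 19 − 13 = 6 completes the 19 across.
R2C1 = 7 − 6 = 1 completes the 7 down.
R2C2 = 8 − 6 = 2 completes the 8 across.

1 2 5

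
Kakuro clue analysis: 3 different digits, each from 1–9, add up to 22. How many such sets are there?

2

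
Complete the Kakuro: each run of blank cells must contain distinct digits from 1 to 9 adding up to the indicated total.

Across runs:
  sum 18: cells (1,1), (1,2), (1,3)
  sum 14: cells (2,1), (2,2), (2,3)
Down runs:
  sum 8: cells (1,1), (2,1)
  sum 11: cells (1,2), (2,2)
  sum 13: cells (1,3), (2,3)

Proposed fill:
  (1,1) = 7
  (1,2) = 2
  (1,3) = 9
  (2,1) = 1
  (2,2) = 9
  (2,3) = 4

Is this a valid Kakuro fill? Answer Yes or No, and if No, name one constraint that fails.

Across: 7+2+9=18; 1+9+4=14. Down: 7+1=8; 2+9=11; 9+4=13. No digit repeats within any run.

Yes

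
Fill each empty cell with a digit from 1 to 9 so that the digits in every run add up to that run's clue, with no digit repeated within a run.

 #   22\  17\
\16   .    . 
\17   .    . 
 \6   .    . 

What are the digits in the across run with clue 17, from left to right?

16 in 2 cells must be {7,9}; 17 in 2 cells must be {8,9}.
The 6 across and the 22 down share only 5, so R3C1 = 5.
R3C2 = 6 − 5 = 1 completes the 6 across.
Given what's placed, R1C1 must be 9 to fit the 16 across and 22 down.
R1C2 = 16 − 9 = 7 completes the 16 across.
R2C1 = 22 − 14 = 8 completes the 22 down.
R2C2 = 17 − 8 = 9 completes the 17 across.

8 9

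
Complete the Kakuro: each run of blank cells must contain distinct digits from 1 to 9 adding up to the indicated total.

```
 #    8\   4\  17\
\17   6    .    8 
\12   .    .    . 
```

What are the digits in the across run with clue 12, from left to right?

2 1 9

4 in 2 cells must be {1,3}; 17 in 2 cells must be {8,9}.
R1C2 = 17 − 14 = 3 completes the 17 across.
R2C1 = 8 − 6 = 2 completes the 8 down.
R2C2 = 4 − 3 = 1 completes the 4 down.
R2C3 = 12 − 3 = 9 completes the 12 across.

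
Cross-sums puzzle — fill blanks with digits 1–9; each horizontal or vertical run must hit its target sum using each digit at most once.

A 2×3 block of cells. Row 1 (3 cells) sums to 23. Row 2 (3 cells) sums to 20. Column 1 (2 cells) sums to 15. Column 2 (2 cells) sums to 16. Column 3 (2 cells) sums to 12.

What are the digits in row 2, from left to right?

23 in 3 cells must be {6,8,9}; 16 in 2 cells must be {7,9}.
The 23 across and the 16 down share only 9, so (1,2) = 9.
Given what's placed, (1,3) must be 8 to fit the 23 across and 12 down.
(2,2) = 16 − 9 = 7 completes the 16 down.
(2,3) = 12 − 8 = 4 completes the 12 down.
(1,1) = 23 − 17 = 6 completes the 23 across.
(2,1) = 20 − 11 = 9 completes the 20 across.

9 7 4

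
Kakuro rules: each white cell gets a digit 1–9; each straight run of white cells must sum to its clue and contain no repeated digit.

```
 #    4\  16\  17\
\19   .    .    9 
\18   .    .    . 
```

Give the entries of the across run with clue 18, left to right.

1, 9, 8

4 in 2 cells must be {1,3}; 16 in 2 cells must be {7,9}; 17 in 2 cells must be {8,9}.
Given what's placed, R1C1 must be 3 to fit the 19 across and 4 down.
R1C2 = 19 − 12 = 7 completes the 19 across.
R2C1 = 4 − 3 = 1 completes the 4 down.
R2C2 = 16 − 7 = 9 completes the 16 down.
R2C3 = 18 − 10 = 8 completes the 18 across.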